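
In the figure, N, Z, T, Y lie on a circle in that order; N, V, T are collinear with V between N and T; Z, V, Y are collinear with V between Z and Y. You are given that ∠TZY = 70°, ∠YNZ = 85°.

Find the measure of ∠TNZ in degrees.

1. ∠YTZ = 95°  [cyclic NZTY, opposite ∠N+∠T]
2. ∠TYZ = 15°  [△ZTY]
3. ∠TNZ = 15°  [same arc ZT]

∠TNZ = 15°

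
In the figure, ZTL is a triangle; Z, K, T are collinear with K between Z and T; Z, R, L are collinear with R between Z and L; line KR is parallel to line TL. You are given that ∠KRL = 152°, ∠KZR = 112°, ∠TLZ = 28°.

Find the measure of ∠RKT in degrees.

1. ∠KRZ = 28°  [linear pair at R on ZL]
2. ∠RKZ = 40°  [△ZKR]
3. ∠RKT = 140°  [linear pair at K on ZT]

∠RKT = 140°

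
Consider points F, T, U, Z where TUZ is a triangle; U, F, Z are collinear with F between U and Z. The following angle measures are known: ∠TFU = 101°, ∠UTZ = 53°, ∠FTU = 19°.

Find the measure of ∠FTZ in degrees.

1. ∠FUT = 60°  [△TUF]
2. ∠TFZ = 79°  [linear pair at F on UZ]
3. ∠TUZ = 60°  [F on ray UZ]
4. ∠TZU = 67°  [△TUZ]
5. ∠FZT = 67°  [F on ray ZU]
6. ∠FTZ = 34°  [△TFZ]

∠FTZ = 34°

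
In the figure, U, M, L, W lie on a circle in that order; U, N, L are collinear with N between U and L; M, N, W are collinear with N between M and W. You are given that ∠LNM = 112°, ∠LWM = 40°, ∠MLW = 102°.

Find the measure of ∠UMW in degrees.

1. ∠MNU = 68°  [linear pair at N on UL]
2. ∠LUM = 40°  [same arc ML]
3. ∠UMW = 72°  [△UNM]

∠UMW = 72°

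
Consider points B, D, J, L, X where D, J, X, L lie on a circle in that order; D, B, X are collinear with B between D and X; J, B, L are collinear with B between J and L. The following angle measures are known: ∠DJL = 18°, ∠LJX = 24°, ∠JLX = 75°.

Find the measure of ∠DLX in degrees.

1. ∠DXL = 18°  [same arc DL]
2. ∠LDX = 24°  [same arc XL]
3. ∠DLX = 138°  [△DXL]

∠DLX = 138°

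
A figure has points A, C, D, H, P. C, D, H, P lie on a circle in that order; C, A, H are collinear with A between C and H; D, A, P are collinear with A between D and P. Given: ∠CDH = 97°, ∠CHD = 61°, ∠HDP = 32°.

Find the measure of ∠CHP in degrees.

1. ∠CPH = 83°  [cyclic CDHP, opposite ∠D+∠P]
2. ∠HCP = 32°  [same arc HP]
3. ∠CHP = 65°  [△CHP]

∠CHP = 65°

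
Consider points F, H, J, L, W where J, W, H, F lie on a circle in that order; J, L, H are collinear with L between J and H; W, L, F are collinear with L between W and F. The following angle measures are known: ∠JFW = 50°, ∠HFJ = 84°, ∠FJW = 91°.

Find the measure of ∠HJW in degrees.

∠HJW = 34°

1. ∠JHW = 50°  [same arc JW]
2. ∠HWJ = 96°  [cyclic JWHF, opposite ∠W+∠F]
3. ∠HJW = 34°  [△JWH]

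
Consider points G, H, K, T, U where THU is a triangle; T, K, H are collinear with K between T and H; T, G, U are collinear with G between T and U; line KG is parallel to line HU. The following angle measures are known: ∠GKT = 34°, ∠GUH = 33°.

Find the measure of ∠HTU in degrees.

∠HTU = 113°

1. ∠THU = 34°  [KG∥HU, corresponding at K]
2. ∠HUT = 33°  [G on ray UT]
3. ∠HTU = 113°  [△THU]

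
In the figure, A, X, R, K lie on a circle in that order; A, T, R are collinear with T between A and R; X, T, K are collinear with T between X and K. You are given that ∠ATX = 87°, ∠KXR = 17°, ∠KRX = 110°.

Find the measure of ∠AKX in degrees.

∠AKX = 70°

1. ∠KTR = 87°  [vertical angles at T]
2. ∠KAR = 17°  [same arc RK]
3. ∠ATK = 93°  [linear pair at T on AR]
4. ∠AKX = 70°  [△ATK]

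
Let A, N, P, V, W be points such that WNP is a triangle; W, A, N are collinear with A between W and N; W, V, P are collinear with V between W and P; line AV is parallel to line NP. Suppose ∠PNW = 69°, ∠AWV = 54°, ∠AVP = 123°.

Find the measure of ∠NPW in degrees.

1. ∠VAW = 69°  [AV∥NP, corresponding at A]
2. ∠AVW = 57°  [△WAV]
3. ∠NPW = 57°  [AV∥NP, corresponding at V]

∠NPW = 57°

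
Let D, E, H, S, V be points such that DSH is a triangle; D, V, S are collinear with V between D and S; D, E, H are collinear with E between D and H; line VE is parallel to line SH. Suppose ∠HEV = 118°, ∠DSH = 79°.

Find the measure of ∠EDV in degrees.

∠EDV = 39°

1. ∠DEV = 62°  [linear pair at E on DH]
2. ∠DVE = 79°  [VE∥SH, corresponding at V]
3. ∠EDV = 39°  [△DVE]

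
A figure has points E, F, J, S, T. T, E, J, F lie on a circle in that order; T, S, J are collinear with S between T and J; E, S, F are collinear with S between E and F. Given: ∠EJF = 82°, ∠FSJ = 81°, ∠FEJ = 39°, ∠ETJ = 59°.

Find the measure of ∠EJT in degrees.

1. ∠ETF = 98°  [cyclic TEJF, opposite ∠T+∠J]
2. ∠EST = 81°  [vertical angles at S]
3. ∠FET = 40°  [△TSE]
4. ∠EFT = 42°  [△TEF]
5. ∠EJT = 42°  [same arc TE]

∠EJT = 42°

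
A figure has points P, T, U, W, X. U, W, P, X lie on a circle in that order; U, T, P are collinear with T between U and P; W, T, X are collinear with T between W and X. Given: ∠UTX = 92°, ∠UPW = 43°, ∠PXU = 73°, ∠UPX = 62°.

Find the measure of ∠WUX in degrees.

∠WUX = 75°

1. ∠UXW = 43°  [same arc UW]
2. ∠UWX = 62°  [same arc UX]
3. ∠WUX = 75°  [△UWX]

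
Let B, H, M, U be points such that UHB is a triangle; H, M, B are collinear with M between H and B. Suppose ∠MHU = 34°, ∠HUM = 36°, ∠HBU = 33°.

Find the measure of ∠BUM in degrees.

1. ∠HMU = 110°  [△UHM]
2. ∠MBU = 33°  [M on ray BH]
3. ∠BMU = 70°  [linear pair at M on HB]
4. ∠BUM = 77°  [△UMB]

∠BUM = 77°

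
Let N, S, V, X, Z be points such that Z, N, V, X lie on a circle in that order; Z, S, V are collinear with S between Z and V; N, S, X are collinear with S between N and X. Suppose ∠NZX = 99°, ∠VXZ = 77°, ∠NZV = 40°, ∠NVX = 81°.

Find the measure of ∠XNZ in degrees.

∠XNZ = 44°

1. ∠VNZ = 103°  [cyclic ZNVX, opposite ∠N+∠X]
2. ∠NVZ = 37°  [△ZNV]
3. ∠NXZ = 37°  [same arc ZN]
4. ∠XNZ = 44°  [△ZNX]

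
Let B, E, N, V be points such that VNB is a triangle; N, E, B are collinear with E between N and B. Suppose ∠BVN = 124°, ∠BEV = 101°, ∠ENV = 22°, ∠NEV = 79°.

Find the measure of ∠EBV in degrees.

∠EBV = 34°

1. ∠BNV = 22°  [E on ray NB]
2. ∠NBV = 34°  [△VNB]
3. ∠EBV = 34°  [E on ray BN]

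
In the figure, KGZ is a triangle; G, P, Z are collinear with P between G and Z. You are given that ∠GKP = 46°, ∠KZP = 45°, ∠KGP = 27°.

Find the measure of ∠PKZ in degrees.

1. ∠GPK = 107°  [△KGP]
2. ∠KPZ = 73°  [linear pair at P on GZ]
3. ∠PKZ = 62°  [△KPZ]

∠PKZ = 62°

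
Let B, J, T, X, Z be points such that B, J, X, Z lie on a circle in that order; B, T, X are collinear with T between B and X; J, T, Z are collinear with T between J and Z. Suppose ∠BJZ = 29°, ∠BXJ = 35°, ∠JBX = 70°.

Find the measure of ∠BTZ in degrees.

∠BTZ = 99°

1. ∠BXZ = 29°  [same arc BZ]
2. ∠JZX = 70°  [same arc JX]
3. ∠XTZ = 81°  [△XTZ]
4. ∠BTZ = 99°  [linear pair at T on BX]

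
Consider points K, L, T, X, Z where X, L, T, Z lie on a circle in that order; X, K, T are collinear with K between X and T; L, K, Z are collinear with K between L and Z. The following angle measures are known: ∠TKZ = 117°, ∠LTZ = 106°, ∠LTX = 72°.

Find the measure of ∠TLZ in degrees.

1. ∠LKX = 117°  [vertical angles at K]
2. ∠LKT = 63°  [linear pair at K on XT]
3. ∠TLZ = 45°  [△LKT]

∠TLZ = 45°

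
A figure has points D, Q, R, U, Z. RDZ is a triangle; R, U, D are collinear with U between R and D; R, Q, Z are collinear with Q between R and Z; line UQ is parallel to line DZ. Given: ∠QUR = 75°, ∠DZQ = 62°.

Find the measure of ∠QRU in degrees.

1. ∠RDZ = 75°  [UQ∥DZ, corresponding at U]
2. ∠DZR = 62°  [Q on ray ZR]
3. ∠DRZ = 43°  [△RDZ]
4. ∠QRU = 43°  [U on RD, Q on RZ]

∠QRU = 43°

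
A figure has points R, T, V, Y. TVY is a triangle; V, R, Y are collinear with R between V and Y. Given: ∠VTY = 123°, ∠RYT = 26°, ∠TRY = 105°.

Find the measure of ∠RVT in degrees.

∠RVT = 31°

1. ∠TYV = 26°  [R on ray YV]
2. ∠TVY = 31°  [△TVY]
3. ∠RVT = 31°  [R on ray VY]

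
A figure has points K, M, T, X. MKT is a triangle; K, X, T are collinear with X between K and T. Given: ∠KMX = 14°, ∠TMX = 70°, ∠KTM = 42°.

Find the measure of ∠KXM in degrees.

∠KXM = 112°

1. ∠MTX = 42°  [X on ray TK]
2. ∠MXT = 68°  [△MXT]
3. ∠KXM = 112°  [linear pair at X on KT]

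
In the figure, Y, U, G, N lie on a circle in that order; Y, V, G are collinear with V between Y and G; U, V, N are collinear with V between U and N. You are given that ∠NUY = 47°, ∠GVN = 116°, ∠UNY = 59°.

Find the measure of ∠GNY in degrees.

1. ∠NGY = 47°  [same arc YN]
2. ∠NVY = 64°  [linear pair at V on YG]
3. ∠GYN = 57°  [△YVN]
4. ∠GNY = 76°  [△YGN]

∠GNY = 76°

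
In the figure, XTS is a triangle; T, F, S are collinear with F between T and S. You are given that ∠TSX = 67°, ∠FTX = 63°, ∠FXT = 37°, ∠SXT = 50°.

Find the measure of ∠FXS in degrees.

1. ∠FSX = 67°  [F on ray ST]
2. ∠TFX = 80°  [△XTF]
3. ∠SFX = 100°  [linear pair at F on TS]
4. ∠FXS = 13°  [△XFS]

∠FXS = 13°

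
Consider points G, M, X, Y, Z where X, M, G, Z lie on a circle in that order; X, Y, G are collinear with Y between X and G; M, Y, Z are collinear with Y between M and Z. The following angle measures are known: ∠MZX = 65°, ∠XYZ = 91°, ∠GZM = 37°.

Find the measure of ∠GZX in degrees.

∠GZX = 102°

1. ∠GXZ = 24°  [△XYZ]
2. ∠GYZ = 89°  [linear pair at Y on XG]
3. ∠XGZ = 54°  [△GYZ]
4. ∠GZX = 102°  [△XGZ]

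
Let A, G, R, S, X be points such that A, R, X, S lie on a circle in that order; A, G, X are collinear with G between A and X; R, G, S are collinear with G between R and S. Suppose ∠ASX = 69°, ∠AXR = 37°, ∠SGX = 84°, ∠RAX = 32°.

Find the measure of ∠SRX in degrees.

∠SRX = 47°

1. ∠ASR = 37°  [same arc AR]
2. ∠AGS = 96°  [linear pair at G on AX]
3. ∠SAX = 47°  [△AGS]
4. ∠SRX = 47°  [same arc XS]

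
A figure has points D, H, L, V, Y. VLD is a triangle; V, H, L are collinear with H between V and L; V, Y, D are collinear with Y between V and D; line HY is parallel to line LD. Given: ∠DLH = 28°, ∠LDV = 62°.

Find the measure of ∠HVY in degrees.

∠HVY = 90°

1. ∠DLV = 28°  [H on ray LV]
2. ∠DVL = 90°  [△VLD]
3. ∠HVY = 90°  [H on VL, Y on VD]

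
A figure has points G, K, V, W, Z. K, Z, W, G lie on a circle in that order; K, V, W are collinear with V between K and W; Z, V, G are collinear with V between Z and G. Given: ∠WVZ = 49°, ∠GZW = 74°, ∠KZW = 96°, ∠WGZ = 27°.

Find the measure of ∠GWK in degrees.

1. ∠GKW = 74°  [same arc WG]
2. ∠KGW = 84°  [cyclic KZWG, opposite ∠Z+∠G]
3. ∠GWK = 22°  [△KWG]

∠GWK = 22°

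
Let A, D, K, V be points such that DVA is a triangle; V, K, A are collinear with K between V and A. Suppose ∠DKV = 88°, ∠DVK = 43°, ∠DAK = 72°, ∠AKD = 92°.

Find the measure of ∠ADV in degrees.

1. ∠AVD = 43°  [K on ray VA]
2. ∠DAV = 72°  [K on ray AV]
3. ∠ADV = 65°  [△DVA]

∠ADV = 65°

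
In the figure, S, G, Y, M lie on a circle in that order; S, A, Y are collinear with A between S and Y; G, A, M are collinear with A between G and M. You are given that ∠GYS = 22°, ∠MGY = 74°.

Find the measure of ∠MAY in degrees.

1. ∠GMS = 22°  [same arc SG]
2. ∠MSY = 74°  [same arc YM]
3. ∠MAS = 84°  [△SAM]
4. ∠MAY = 96°  [linear pair at A on SY]

∠MAY = 96°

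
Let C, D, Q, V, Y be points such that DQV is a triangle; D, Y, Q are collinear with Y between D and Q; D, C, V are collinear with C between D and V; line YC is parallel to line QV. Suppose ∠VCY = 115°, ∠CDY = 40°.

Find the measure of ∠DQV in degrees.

1. ∠DCY = 65°  [linear pair at C on DV]
2. ∠CYD = 75°  [△DYC]
3. ∠DQV = 75°  [YC∥QV, corresponding at Y]

∠DQV = 75°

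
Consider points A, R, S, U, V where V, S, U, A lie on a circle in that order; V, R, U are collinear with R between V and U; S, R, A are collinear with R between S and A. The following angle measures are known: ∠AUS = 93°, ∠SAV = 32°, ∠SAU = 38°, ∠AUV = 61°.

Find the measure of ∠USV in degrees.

1. ∠SUV = 32°  [same arc VS]
2. ∠SVU = 38°  [same arc SU]
3. ∠USV = 110°  [△VSU]

∠USV = 110°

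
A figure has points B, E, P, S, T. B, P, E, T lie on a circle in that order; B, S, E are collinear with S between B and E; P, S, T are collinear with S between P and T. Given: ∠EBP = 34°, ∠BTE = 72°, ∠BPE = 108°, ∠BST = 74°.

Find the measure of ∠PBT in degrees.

1. ∠ETP = 34°  [same arc PE]
2. ∠BEP = 38°  [△BPE]
3. ∠EST = 106°  [linear pair at S on BE]
4. ∠BET = 40°  [△EST]
5. ∠BTP = 38°  [same arc BP]
6. ∠BPT = 40°  [same arc BT]
7. ∠PBT = 102°  [△BPT]

∠PBT = 102°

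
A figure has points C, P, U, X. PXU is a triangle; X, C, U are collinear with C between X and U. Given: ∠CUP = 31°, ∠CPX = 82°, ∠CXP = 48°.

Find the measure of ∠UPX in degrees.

1. ∠PUX = 31°  [C on ray UX]
2. ∠PXU = 48°  [C on ray XU]
3. ∠UPX = 101°  [△PXU]

∠UPX = 101°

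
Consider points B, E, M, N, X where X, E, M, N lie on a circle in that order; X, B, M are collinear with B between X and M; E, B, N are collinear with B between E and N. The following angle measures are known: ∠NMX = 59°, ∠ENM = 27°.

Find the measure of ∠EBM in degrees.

1. ∠NEX = 59°  [same arc XN]
2. ∠EXM = 27°  [same arc EM]
3. ∠EBX = 94°  [△XBE]
4. ∠EBM = 86°  [linear pair at B on XM]

∠EBM = 86°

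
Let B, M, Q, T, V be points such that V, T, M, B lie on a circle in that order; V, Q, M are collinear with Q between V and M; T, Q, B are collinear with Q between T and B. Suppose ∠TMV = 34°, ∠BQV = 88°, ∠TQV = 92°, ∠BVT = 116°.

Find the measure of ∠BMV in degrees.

1. ∠TBV = 34°  [same arc VT]
2. ∠BTV = 30°  [△VTB]
3. ∠BMV = 30°  [same arc VB]

∠BMV = 30°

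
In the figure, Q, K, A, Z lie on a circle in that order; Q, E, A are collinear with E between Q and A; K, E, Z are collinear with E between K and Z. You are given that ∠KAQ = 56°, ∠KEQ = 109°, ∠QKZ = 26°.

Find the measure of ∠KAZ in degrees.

∠KAZ = 82°

1. ∠KZQ = 56°  [same arc QK]
2. ∠KQZ = 98°  [△QKZ]
3. ∠KAZ = 82°  [cyclic QKAZ, opposite ∠Q+∠A]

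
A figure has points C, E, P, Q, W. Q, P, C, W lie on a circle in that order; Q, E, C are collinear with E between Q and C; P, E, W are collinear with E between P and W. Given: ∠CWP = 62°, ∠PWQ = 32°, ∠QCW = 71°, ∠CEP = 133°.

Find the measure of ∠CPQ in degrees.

∠CPQ = 86°

1. ∠CQP = 62°  [same arc PC]
2. ∠PCQ = 32°  [same arc QP]
3. ∠CPQ = 86°  [△QPC]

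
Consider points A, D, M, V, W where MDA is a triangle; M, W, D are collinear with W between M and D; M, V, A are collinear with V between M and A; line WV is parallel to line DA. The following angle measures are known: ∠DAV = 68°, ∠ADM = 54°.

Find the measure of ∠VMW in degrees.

∠VMW = 58°

1. ∠DAM = 68°  [V on ray AM]
2. ∠AMD = 58°  [△MDA]
3. ∠VMW = 58°  [W on MD, V on MA]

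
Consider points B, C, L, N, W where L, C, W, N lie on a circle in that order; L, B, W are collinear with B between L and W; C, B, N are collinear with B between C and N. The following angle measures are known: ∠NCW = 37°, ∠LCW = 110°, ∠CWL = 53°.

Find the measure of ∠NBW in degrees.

∠NBW = 90°

1. ∠NLW = 37°  [same arc WN]
2. ∠LNW = 70°  [cyclic LCWN, opposite ∠C+∠N]
3. ∠CLW = 17°  [△LCW]
4. ∠LWN = 73°  [△LWN]
5. ∠CNW = 17°  [same arc CW]
6. ∠NBW = 90°  [△WBN]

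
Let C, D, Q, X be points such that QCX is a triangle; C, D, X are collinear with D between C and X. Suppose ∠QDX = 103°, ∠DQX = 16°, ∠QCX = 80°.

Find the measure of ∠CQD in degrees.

1. ∠CDQ = 77°  [linear pair at D on CX]
2. ∠DCQ = 80°  [D on ray CX]
3. ∠CQD = 23°  [△QCD]

∠CQD = 23°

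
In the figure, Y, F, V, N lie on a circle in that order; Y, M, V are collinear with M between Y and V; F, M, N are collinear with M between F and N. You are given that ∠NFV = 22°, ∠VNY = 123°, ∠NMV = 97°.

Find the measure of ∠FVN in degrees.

∠FVN = 110°

1. ∠NYV = 22°  [same arc VN]
2. ∠NVY = 35°  [△YVN]
3. ∠FNV = 48°  [△VMN]
4. ∠FVN = 110°  [△FVN]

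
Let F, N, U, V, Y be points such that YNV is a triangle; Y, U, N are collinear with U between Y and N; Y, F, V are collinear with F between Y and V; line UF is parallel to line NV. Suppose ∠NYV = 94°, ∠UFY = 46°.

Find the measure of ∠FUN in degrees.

∠FUN = 140°

1. ∠FYU = 94°  [U on YN, F on YV]
2. ∠FUY = 40°  [△YUF]
3. ∠FUN = 140°  [linear pair at U on YN]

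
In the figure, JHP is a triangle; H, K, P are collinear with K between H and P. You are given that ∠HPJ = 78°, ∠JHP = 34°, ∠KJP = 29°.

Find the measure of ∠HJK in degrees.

1. ∠JPK = 78°  [K on ray PH]
2. ∠JHK = 34°  [K on ray HP]
3. ∠JKP = 73°  [△JKP]
4. ∠HKJ = 107°  [linear pair at K on HP]
5. ∠HJK = 39°  [△JHK]

∠HJK = 39°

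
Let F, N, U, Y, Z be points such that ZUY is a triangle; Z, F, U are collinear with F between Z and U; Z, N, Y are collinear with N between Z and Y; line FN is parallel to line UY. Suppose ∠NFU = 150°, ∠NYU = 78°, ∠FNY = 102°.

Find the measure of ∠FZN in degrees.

∠FZN = 72°

1. ∠NFZ = 30°  [linear pair at F on ZU]
2. ∠FNZ = 78°  [linear pair at N on ZY]
3. ∠FZN = 72°  [△ZFN]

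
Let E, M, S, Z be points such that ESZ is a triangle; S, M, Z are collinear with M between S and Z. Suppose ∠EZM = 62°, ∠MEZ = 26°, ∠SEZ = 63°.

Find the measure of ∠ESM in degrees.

1. ∠EZS = 62°  [M on ray ZS]
2. ∠ESZ = 55°  [△ESZ]
3. ∠ESM = 55°  [M on ray SZ]

∠ESM = 55°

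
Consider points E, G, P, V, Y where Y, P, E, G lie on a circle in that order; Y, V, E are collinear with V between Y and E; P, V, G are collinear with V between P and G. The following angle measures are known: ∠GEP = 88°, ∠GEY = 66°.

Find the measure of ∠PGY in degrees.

1. ∠GYP = 92°  [cyclic YPEG, opposite ∠Y+∠E]
2. ∠GPY = 66°  [same arc YG]
3. ∠PGY = 22°  [△YPG]

∠PGY = 22°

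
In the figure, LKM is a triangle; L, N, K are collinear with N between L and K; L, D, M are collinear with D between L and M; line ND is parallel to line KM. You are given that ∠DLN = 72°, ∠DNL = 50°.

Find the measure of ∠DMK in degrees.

1. ∠LDN = 58°  [△LND]
2. ∠MDN = 122°  [linear pair at D on LM]
3. ∠DMK = 58°  [ND∥KM, co-interior at M–D]

∠DMK = 58°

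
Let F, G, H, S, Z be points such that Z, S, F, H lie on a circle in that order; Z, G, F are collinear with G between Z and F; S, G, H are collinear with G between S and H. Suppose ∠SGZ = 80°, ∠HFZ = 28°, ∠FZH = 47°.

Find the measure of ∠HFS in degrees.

1. ∠FGH = 80°  [vertical angles at G]
2. ∠FHS = 72°  [△FGH]
3. ∠FSH = 47°  [same arc FH]
4. ∠HFS = 61°  [△SFH]

∠HFS = 61°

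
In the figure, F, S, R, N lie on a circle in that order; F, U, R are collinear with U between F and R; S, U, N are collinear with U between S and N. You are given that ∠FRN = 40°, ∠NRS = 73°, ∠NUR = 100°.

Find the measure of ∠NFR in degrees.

1. ∠RNS = 40°  [△RUN]
2. ∠NSR = 67°  [△SRN]
3. ∠NFR = 67°  [same arc RN]

∠NFR = 67°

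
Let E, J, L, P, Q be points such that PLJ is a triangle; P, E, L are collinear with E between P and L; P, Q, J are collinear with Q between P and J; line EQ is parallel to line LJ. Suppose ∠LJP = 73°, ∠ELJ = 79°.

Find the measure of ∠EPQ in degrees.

1. ∠JLP = 79°  [E on ray LP]
2. ∠JPL = 28°  [△PLJ]
3. ∠EPQ = 28°  [E on PL, Q on PJ]

∠EPQ = 28°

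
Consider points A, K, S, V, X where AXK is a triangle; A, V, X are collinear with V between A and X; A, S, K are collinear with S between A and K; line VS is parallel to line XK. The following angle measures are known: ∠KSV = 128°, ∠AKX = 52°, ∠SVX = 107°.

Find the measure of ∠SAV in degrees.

∠SAV = 55°

1. ∠ASV = 52°  [linear pair at S on AK]
2. ∠AVS = 73°  [linear pair at V on AX]
3. ∠SAV = 55°  [△AVS]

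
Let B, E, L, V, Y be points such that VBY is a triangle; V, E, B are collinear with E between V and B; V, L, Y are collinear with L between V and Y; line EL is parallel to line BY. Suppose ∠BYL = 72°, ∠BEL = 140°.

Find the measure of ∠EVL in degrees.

1. ∠BYV = 72°  [L on ray YV]
2. ∠LEV = 40°  [linear pair at E on VB]
3. ∠ELV = 72°  [EL∥BY, corresponding at L]
4. ∠EVL = 68°  [△VEL]

∠EVL = 68°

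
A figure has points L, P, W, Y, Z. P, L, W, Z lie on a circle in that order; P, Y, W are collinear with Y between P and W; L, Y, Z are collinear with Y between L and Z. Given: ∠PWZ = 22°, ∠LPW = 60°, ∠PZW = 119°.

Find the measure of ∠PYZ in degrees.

∠PYZ = 82°

1. ∠LZW = 60°  [same arc LW]
2. ∠WYZ = 98°  [△WYZ]
3. ∠PYZ = 82°  [linear pair at Y on PW]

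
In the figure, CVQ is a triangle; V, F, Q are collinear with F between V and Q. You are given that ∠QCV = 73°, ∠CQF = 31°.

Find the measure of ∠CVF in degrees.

1. ∠CQV = 31°  [F on ray QV]
2. ∠CVQ = 76°  [△CVQ]
3. ∠CVF = 76°  [F on ray VQ]

∠CVF = 76°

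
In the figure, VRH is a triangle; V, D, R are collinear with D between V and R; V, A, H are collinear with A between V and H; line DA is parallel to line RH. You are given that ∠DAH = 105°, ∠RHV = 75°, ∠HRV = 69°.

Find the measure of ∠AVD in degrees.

∠AVD = 36°

1. ∠DAV = 75°  [linear pair at A on VH]
2. ∠ADV = 69°  [DA∥RH, corresponding at D]
3. ∠AVD = 36°  [△VDA]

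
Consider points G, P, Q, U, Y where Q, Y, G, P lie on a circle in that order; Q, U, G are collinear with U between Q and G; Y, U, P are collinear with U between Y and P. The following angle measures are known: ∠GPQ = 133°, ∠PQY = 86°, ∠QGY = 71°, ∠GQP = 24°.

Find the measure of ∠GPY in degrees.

1. ∠PGY = 94°  [cyclic QYGP, opposite ∠Q+∠G]
2. ∠GYP = 24°  [same arc GP]
3. ∠GPY = 62°  [△YGP]

∠GPY = 62°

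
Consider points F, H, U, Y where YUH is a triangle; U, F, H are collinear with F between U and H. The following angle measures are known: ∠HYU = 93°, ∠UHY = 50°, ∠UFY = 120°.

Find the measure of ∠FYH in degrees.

∠FYH = 70°

1. ∠FHY = 50°  [F on ray HU]
2. ∠HFY = 60°  [linear pair at F on UH]
3. ∠FYH = 70°  [△YFH]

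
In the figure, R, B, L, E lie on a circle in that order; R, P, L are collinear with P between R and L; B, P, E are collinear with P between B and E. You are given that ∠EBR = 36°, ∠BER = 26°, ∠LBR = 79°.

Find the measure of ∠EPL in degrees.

∠EPL = 69°

1. ∠ELR = 36°  [same arc RE]
2. ∠BLR = 26°  [same arc RB]
3. ∠BRL = 75°  [△RBL]
4. ∠BEL = 75°  [same arc BL]
5. ∠EPL = 69°  [△LPE]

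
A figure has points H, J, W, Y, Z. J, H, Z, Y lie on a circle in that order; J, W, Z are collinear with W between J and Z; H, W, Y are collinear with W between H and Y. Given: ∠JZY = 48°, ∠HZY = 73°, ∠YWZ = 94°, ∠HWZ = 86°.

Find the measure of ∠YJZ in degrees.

1. ∠HYZ = 38°  [△ZWY]
2. ∠YHZ = 69°  [△HZY]
3. ∠YJZ = 69°  [same arc ZY]

∠YJZ = 69°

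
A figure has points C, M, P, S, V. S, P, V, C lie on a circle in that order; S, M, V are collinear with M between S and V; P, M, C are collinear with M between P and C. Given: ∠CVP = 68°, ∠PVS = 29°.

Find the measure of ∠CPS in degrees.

1. ∠CSP = 112°  [cyclic SPVC, opposite ∠S+∠V]
2. ∠PCS = 29°  [same arc SP]
3. ∠CPS = 39°  [△SPC]

∠CPS = 39°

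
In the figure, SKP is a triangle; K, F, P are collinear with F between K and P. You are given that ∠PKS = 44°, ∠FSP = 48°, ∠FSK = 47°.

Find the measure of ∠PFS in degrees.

∠PFS = 91°

1. ∠FKS = 44°  [F on ray KP]
2. ∠KFS = 89°  [△SKF]
3. ∠PFS = 91°  [linear pair at F on KP]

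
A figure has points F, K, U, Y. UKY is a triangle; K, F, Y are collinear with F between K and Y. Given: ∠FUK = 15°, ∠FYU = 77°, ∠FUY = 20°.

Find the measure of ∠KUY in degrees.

1. ∠UFY = 83°  [△UFY]
2. ∠KYU = 77°  [F on ray YK]
3. ∠KFU = 97°  [linear pair at F on KY]
4. ∠FKU = 68°  [△UKF]
5. ∠UKY = 68°  [F on ray KY]
6. ∠KUY = 35°  [△UKY]

∠KUY = 35°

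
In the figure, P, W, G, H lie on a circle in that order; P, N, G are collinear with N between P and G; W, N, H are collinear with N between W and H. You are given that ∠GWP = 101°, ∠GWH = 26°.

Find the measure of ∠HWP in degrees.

∠HWP = 75°

1. ∠GHP = 79°  [cyclic PWGH, opposite ∠W+∠H]
2. ∠GPH = 26°  [same arc GH]
3. ∠HGP = 75°  [△PGH]
4. ∠HWP = 75°  [same arc PH]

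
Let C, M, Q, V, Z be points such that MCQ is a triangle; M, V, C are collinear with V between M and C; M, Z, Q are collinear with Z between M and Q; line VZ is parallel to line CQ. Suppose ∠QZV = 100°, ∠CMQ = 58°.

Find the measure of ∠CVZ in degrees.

1. ∠MZV = 80°  [linear pair at Z on MQ]
2. ∠VMZ = 58°  [V on MC, Z on MQ]
3. ∠MVZ = 42°  [△MVZ]
4. ∠CVZ = 138°  [linear pair at V on MC]

∠CVZ = 138°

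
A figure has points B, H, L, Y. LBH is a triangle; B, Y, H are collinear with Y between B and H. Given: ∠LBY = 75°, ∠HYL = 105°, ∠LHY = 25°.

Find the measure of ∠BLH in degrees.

1. ∠HBL = 75°  [Y on ray BH]
2. ∠BHL = 25°  [Y on ray HB]
3. ∠BLH = 80°  [△LBH]

∠BLH = 80°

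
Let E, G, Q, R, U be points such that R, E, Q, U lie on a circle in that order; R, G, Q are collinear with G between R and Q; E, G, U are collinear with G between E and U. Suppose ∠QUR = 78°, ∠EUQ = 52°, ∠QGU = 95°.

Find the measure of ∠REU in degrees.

1. ∠ERQ = 52°  [same arc EQ]
2. ∠EGR = 95°  [vertical angles at G]
3. ∠REU = 33°  [△RGE]

∠REU = 33°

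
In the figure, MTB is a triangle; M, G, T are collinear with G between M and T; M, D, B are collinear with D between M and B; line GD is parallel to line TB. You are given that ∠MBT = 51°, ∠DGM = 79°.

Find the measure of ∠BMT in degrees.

1. ∠GDM = 51°  [GD∥TB, corresponding at D]
2. ∠DMG = 50°  [△MGD]
3. ∠BMT = 50°  [G on MT, D on MB]

∠BMT = 50°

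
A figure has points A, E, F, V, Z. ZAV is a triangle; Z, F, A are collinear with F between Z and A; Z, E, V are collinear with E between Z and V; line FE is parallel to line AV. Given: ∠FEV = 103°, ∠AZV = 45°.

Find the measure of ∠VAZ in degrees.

∠VAZ = 58°

1. ∠FEZ = 77°  [linear pair at E on ZV]
2. ∠EZF = 45°  [F on ZA, E on ZV]
3. ∠EFZ = 58°  [△ZFE]
4. ∠VAZ = 58°  [FE∥AV, corresponding at F]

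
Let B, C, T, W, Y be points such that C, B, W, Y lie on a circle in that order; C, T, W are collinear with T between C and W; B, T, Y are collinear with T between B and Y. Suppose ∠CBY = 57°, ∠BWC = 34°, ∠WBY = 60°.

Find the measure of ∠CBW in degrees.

1. ∠CWY = 57°  [same arc CY]
2. ∠WCY = 60°  [same arc WY]
3. ∠CYW = 63°  [△CWY]
4. ∠CBW = 117°  [cyclic CBWY, opposite ∠B+∠Y]

∠CBW = 117°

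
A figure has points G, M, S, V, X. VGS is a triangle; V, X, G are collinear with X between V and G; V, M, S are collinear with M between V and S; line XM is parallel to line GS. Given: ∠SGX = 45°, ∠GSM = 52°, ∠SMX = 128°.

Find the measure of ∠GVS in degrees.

∠GVS = 83°

1. ∠SGV = 45°  [X on ray GV]
2. ∠GSV = 52°  [M on ray SV]
3. ∠GVS = 83°  [△VGS]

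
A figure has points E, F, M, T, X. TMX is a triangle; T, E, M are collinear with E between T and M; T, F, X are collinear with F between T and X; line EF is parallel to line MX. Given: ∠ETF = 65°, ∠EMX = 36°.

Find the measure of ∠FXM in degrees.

∠FXM = 79°

1. ∠MTX = 65°  [E on TM, F on TX]
2. ∠TMX = 36°  [E on ray MT]
3. ∠MXT = 79°  [△TMX]
4. ∠FXM = 79°  [F on ray XT]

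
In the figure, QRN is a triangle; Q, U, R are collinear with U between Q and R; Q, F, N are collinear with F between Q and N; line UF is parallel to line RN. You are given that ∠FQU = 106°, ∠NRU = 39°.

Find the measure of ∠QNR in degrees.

1. ∠NQR = 106°  [U on QR, F on QN]
2. ∠NRQ = 39°  [U on ray RQ]
3. ∠QNR = 35°  [△QRN]

∠QNR = 35°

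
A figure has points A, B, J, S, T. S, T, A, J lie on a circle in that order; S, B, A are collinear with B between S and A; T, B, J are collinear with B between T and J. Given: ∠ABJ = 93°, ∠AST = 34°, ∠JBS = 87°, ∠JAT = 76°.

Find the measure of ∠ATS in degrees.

∠ATS = 123°

1. ∠AJT = 34°  [same arc TA]
2. ∠ABT = 87°  [vertical angles at B]
3. ∠ATJ = 70°  [△TAJ]
4. ∠SAT = 23°  [△TBA]
5. ∠ATS = 123°  [△STA]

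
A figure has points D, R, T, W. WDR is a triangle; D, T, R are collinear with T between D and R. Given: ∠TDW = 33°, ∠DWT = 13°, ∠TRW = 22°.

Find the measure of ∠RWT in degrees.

∠RWT = 112°

1. ∠DTW = 134°  [△WDT]
2. ∠RTW = 46°  [linear pair at T on DR]
3. ∠RWT = 112°  [△WTR]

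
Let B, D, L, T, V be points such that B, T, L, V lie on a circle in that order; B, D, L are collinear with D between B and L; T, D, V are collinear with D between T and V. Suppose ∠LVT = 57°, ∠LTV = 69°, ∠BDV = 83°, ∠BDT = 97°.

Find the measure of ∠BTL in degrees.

1. ∠LBT = 57°  [same arc TL]
2. ∠LDT = 83°  [vertical angles at D]
3. ∠BLT = 28°  [△TDL]
4. ∠BTL = 95°  [△BTL]

∠BTL = 95°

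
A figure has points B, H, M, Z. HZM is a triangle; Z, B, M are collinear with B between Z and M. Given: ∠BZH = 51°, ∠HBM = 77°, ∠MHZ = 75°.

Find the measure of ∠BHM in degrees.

∠BHM = 49°

1. ∠HZM = 51°  [B on ray ZM]
2. ∠HMZ = 54°  [△HZM]
3. ∠BMH = 54°  [B on ray MZ]
4. ∠BHM = 49°  [△HBM]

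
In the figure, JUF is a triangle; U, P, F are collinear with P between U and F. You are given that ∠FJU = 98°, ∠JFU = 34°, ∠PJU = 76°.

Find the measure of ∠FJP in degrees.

∠FJP = 22°

1. ∠FUJ = 48°  [△JUF]
2. ∠JFP = 34°  [P on ray FU]
3. ∠JUP = 48°  [P on ray UF]
4. ∠JPU = 56°  [△JUP]
5. ∠FPJ = 124°  [linear pair at P on UF]
6. ∠FJP = 22°  [△JPF]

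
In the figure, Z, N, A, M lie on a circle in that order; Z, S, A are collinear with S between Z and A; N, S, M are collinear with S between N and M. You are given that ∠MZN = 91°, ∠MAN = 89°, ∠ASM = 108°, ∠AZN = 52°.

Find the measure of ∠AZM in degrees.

1. ∠AMN = 52°  [same arc NA]
2. ∠ANM = 39°  [△NAM]
3. ∠AZM = 39°  [same arc AM]

∠AZM = 39°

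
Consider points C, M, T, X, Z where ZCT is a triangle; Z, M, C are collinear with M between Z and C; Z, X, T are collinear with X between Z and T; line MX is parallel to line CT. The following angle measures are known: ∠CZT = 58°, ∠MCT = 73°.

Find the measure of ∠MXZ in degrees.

1. ∠TCZ = 73°  [M on ray CZ]
2. ∠CTZ = 49°  [△ZCT]
3. ∠MXZ = 49°  [MX∥CT, corresponding at X]

∠MXZ = 49°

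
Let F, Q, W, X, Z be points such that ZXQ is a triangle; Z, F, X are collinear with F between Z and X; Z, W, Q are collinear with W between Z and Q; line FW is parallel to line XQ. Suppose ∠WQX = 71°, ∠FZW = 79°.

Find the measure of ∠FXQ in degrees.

∠FXQ = 30°

1. ∠XQZ = 71°  [W on ray QZ]
2. ∠QZX = 79°  [F on ZX, W on ZQ]
3. ∠QXZ = 30°  [△ZXQ]
4. ∠FXQ = 30°  [F on ray XZ]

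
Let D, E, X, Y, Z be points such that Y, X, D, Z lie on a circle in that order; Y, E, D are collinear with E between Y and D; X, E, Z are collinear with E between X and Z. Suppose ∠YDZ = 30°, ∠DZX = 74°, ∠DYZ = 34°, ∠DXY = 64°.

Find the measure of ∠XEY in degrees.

∠XEY = 76°

1. ∠YXZ = 30°  [same arc YZ]
2. ∠DYX = 74°  [same arc XD]
3. ∠XEY = 76°  [△YEX]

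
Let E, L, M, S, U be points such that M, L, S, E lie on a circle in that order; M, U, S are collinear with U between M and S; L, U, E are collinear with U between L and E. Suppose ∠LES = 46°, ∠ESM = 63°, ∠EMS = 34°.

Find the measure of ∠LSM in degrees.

∠LSM = 37°

1. ∠LMS = 46°  [same arc LS]
2. ∠MES = 83°  [△MSE]
3. ∠MLS = 97°  [cyclic MLSE, opposite ∠L+∠E]
4. ∠LSM = 37°  [△MLS]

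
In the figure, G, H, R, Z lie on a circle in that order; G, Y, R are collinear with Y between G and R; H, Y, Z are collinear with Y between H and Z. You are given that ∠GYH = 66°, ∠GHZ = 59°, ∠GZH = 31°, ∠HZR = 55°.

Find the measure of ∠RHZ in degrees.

1. ∠HYR = 114°  [linear pair at Y on GR]
2. ∠GRH = 31°  [same arc GH]
3. ∠RHZ = 35°  [△HYR]

∠RHZ = 35°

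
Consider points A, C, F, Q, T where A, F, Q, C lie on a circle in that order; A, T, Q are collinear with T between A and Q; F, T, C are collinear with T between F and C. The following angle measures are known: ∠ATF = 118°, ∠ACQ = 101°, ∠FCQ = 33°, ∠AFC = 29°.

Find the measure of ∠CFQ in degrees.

∠CFQ = 50°

1. ∠FTQ = 62°  [linear pair at T on AQ]
2. ∠FAQ = 33°  [△ATF]
3. ∠AFQ = 79°  [cyclic AFQC, opposite ∠F+∠C]
4. ∠AQF = 68°  [△AFQ]
5. ∠CFQ = 50°  [△FTQ]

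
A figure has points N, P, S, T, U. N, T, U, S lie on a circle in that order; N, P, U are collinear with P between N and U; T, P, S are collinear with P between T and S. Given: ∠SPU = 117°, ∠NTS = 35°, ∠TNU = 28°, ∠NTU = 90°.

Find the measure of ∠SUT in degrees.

1. ∠NPT = 117°  [vertical angles at P]
2. ∠TSU = 28°  [same arc TU]
3. ∠NUT = 62°  [△NTU]
4. ∠TPU = 63°  [linear pair at P on NU]
5. ∠STU = 55°  [△TPU]
6. ∠SUT = 97°  [△TUS]

∠SUT = 97°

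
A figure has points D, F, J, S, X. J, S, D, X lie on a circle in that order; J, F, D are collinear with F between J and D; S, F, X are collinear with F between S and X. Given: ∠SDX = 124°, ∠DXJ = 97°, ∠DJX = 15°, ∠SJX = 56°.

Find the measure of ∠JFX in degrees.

∠JFX = 109°

1. ∠JDX = 68°  [△JDX]
2. ∠JSX = 68°  [same arc JX]
3. ∠JXS = 56°  [△JSX]
4. ∠JFX = 109°  [△JFX]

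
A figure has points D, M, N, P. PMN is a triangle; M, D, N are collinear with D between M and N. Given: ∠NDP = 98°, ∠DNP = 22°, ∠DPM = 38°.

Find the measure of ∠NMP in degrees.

1. ∠MDP = 82°  [linear pair at D on MN]
2. ∠DMP = 60°  [△PMD]
3. ∠NMP = 60°  [D on ray MN]

∠NMP = 60°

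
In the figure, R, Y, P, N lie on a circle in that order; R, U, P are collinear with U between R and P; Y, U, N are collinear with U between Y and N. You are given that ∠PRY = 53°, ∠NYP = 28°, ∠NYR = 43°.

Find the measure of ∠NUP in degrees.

∠NUP = 84°

1. ∠PNY = 53°  [same arc YP]
2. ∠NPR = 43°  [same arc RN]
3. ∠NUP = 84°  [△PUN]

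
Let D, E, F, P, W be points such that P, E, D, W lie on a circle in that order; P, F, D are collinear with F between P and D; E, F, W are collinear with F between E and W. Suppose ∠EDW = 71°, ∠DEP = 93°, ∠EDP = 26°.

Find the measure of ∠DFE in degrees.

∠DFE = 106°

1. ∠EPW = 109°  [cyclic PEDW, opposite ∠P+∠D]
2. ∠DPE = 61°  [△PED]
3. ∠EWP = 26°  [same arc PE]
4. ∠PEW = 45°  [△PEW]
5. ∠EFP = 74°  [△PFE]
6. ∠DFE = 106°  [linear pair at F on PD]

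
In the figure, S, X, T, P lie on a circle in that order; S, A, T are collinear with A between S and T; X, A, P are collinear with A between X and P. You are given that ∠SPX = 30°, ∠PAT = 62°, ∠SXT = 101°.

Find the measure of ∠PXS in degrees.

∠PXS = 69°

1. ∠STX = 30°  [same arc SX]
2. ∠SAX = 62°  [vertical angles at A]
3. ∠TSX = 49°  [△SXT]
4. ∠PXS = 69°  [△SAX]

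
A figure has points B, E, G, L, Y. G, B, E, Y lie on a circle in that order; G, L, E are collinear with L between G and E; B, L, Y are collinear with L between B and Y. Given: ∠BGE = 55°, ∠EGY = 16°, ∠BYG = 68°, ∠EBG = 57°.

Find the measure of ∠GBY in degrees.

1. ∠EYG = 123°  [cyclic GBEY, opposite ∠B+∠Y]
2. ∠GEY = 41°  [△GEY]
3. ∠GBY = 41°  [same arc GY]

∠GBY = 41°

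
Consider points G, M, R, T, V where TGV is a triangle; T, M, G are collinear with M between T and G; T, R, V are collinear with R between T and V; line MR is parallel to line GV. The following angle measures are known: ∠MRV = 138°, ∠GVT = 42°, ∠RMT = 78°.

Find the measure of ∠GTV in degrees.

1. ∠MRT = 42°  [linear pair at R on TV]
2. ∠MTR = 60°  [△TMR]
3. ∠GTV = 60°  [M on TG, R on TV]

∠GTV = 60°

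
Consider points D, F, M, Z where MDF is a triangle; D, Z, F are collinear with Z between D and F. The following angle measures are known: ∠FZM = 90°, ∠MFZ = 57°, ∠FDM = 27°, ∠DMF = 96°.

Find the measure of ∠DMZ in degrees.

∠DMZ = 63°

1. ∠DZM = 90°  [linear pair at Z on DF]
2. ∠MDZ = 27°  [Z on ray DF]
3. ∠DMZ = 63°  [△MDZ]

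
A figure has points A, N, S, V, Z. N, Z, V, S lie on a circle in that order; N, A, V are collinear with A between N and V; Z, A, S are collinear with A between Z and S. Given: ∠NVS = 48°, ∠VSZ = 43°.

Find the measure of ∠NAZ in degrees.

∠NAZ = 89°

1. ∠NZS = 48°  [same arc NS]
2. ∠VNZ = 43°  [same arc ZV]
3. ∠NAZ = 89°  [△NAZ]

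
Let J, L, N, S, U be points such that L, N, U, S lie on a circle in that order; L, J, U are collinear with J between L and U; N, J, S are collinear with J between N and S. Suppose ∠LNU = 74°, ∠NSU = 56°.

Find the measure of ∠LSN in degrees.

1. ∠NLU = 56°  [same arc NU]
2. ∠LUN = 50°  [△LNU]
3. ∠LSN = 50°  [same arc LN]

∠LSN = 50°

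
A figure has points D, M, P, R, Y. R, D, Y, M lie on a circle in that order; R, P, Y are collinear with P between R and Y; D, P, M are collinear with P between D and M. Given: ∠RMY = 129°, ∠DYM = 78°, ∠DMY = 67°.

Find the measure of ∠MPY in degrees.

∠MPY = 97°

1. ∠MDY = 35°  [△DYM]
2. ∠MRY = 35°  [same arc YM]
3. ∠MYR = 16°  [△RYM]
4. ∠MPY = 97°  [△YPM]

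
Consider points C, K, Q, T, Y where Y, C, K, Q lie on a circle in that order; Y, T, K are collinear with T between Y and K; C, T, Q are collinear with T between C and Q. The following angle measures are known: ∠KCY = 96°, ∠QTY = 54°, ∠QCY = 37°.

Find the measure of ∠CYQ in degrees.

1. ∠KQY = 84°  [cyclic YCKQ, opposite ∠C+∠Q]
2. ∠QKY = 37°  [same arc YQ]
3. ∠KYQ = 59°  [△YKQ]
4. ∠CQY = 67°  [△YTQ]
5. ∠CYQ = 76°  [△YCQ]

∠CYQ = 76°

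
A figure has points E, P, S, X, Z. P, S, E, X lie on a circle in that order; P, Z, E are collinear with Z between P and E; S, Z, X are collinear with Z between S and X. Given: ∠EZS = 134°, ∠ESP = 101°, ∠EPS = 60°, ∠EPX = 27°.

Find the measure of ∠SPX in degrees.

1. ∠PZX = 134°  [vertical angles at Z]
2. ∠PZS = 46°  [linear pair at Z on PE]
3. ∠PSX = 74°  [△PZS]
4. ∠PXS = 19°  [△PZX]
5. ∠SPX = 87°  [△PSX]

∠SPX = 87°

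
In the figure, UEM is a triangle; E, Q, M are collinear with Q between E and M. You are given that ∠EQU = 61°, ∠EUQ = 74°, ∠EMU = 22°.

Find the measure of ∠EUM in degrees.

1. ∠QEU = 45°  [△UEQ]
2. ∠MEU = 45°  [Q on ray EM]
3. ∠EUM = 113°  [△UEM]

∠EUM = 113°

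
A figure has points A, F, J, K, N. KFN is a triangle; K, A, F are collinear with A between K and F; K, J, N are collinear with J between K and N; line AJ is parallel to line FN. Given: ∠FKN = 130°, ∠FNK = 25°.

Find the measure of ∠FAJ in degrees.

1. ∠KFN = 25°  [△KFN]
2. ∠JAK = 25°  [AJ∥FN, corresponding at A]
3. ∠FAJ = 155°  [linear pair at A on KF]

∠FAJ = 155°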